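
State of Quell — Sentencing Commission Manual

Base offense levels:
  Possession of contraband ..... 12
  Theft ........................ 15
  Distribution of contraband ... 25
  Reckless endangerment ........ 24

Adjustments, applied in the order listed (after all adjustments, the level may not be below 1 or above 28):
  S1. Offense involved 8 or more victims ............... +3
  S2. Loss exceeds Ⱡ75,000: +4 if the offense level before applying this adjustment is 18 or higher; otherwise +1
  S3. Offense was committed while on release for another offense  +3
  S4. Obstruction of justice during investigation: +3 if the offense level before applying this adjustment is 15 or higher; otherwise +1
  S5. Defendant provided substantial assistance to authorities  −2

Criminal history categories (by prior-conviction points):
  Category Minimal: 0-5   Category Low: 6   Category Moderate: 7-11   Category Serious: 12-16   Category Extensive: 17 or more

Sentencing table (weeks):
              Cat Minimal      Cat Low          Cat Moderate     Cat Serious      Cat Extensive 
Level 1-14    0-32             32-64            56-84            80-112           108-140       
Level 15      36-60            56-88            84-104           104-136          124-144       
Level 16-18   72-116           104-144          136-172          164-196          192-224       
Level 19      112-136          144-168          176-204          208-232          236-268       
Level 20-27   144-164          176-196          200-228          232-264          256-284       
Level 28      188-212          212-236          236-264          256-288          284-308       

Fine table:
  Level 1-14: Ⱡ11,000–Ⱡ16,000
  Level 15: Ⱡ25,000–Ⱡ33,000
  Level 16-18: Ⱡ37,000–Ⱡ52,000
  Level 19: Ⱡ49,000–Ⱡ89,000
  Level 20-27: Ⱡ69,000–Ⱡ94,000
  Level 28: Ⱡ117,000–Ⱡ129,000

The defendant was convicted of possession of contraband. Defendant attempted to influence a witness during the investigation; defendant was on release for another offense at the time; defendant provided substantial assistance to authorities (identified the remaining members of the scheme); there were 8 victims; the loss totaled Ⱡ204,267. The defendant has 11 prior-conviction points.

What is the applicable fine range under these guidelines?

Ⱡ69,000–Ⱡ94,000

Base offense level for possession of contraband: 12.
S1 applies: 12 + 3 = 15.
S2 applies (level before this adjustment is 15 < 18, so +1): 15 + 1 = 16.
S3 applies: 16 + 3 = 19.
S4 applies (level before this adjustment is 19 ≥ 15, so +3): 19 + 3 = 22.
S5 applies: 22 − 2 = 20.
Final offense level: 20.
Level 20 falls in the 20-27 band.
Fine table: Level 20-27 → Ⱡ69,000–Ⱡ94,000.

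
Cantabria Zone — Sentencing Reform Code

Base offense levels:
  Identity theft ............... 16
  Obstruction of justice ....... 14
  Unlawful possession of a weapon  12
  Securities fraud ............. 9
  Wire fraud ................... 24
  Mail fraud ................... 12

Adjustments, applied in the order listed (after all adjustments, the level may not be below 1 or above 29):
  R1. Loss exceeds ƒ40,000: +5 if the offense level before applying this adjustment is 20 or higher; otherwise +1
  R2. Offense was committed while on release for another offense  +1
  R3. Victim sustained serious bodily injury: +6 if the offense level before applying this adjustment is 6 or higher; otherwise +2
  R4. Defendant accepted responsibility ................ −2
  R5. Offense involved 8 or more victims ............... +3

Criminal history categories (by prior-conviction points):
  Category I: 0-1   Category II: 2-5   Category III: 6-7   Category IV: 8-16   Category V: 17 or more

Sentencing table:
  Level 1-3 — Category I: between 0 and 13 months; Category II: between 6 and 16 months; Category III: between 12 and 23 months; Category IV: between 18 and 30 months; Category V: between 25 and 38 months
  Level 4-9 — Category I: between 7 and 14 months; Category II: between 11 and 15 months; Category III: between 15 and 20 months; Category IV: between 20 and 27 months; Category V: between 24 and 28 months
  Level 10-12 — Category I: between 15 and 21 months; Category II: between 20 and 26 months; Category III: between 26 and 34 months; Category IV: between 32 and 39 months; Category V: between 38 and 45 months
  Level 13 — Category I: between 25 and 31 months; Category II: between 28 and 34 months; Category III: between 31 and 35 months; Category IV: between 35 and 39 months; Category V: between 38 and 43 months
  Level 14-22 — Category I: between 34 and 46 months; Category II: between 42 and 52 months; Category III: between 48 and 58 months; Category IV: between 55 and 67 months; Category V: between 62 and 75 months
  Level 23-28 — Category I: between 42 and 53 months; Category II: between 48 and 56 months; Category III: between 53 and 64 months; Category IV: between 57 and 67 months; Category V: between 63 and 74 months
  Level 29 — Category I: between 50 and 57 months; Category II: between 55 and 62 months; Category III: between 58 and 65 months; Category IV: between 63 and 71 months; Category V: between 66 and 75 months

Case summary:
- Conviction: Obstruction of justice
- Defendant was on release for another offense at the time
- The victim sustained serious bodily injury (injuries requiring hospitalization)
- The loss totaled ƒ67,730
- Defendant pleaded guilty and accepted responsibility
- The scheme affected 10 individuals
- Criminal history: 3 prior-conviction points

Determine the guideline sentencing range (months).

Base offense level for obstruction of justice: 14.
R1 applies (level before this adjustment is 14 < 20, so +1): 14 + 1 = 15.
R2 applies: 15 + 1 = 16.
R3 applies (level before this adjustment is 16 ≥ 6, so +6): 16 + 6 = 22.
R4 applies: 22 − 2 = 20.
R5 applies: 20 + 3 = 23.
Final offense level: 23.
Criminal history: 3 prior points → Category II (2-5).
Level 23 falls in the 23-28 band.
Grid: Level 23-28 × Category II = 48-56 months.

48-56 months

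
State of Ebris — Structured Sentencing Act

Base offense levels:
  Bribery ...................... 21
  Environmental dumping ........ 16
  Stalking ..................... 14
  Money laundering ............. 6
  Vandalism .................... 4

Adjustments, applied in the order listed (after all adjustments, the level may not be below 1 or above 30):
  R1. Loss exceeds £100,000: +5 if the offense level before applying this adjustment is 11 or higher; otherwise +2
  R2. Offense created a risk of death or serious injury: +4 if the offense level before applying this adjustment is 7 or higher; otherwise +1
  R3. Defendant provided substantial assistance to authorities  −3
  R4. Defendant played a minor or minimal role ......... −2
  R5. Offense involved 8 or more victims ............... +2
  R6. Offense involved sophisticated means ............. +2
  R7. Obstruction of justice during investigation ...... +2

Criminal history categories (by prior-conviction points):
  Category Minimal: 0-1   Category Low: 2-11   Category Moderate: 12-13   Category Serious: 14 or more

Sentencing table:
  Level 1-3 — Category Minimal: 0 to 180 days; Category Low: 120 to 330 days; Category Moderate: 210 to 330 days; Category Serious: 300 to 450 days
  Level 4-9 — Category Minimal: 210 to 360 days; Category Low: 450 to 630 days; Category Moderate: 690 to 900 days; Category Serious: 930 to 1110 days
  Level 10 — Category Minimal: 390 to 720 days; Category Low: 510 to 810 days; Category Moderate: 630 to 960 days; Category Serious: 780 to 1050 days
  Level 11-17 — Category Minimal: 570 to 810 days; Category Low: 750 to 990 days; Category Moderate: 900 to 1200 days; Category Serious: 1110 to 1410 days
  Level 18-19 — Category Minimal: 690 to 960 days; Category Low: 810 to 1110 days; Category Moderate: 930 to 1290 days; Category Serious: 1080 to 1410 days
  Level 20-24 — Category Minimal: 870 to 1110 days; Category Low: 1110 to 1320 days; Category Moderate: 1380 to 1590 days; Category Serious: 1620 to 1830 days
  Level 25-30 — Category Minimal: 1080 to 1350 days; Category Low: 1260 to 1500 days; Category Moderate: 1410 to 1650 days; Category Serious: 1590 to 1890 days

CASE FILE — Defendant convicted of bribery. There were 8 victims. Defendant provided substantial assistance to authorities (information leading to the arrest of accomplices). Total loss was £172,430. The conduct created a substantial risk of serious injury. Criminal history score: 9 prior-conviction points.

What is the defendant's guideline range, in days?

1260-1500 days

Base offense level for bribery: 21.
R1 applies (level before this adjustment is 21 ≥ 11, so +5): 21 + 5 = 26.
R2 applies (level before this adjustment is 26 ≥ 7, so +4): 26 + 4 = 30.
R3 applies: 30 − 3 = 27.
R4 does not apply.
R5 applies: 27 + 2 = 29.
R6 does not apply.
R7 does not apply.
Final offense level: 29.
Criminal history: 9 prior points → Category Low (2-11).
Level 29 falls in the 25-30 band.
Grid: Level 25-30 × Category Low = 1260-1500 days.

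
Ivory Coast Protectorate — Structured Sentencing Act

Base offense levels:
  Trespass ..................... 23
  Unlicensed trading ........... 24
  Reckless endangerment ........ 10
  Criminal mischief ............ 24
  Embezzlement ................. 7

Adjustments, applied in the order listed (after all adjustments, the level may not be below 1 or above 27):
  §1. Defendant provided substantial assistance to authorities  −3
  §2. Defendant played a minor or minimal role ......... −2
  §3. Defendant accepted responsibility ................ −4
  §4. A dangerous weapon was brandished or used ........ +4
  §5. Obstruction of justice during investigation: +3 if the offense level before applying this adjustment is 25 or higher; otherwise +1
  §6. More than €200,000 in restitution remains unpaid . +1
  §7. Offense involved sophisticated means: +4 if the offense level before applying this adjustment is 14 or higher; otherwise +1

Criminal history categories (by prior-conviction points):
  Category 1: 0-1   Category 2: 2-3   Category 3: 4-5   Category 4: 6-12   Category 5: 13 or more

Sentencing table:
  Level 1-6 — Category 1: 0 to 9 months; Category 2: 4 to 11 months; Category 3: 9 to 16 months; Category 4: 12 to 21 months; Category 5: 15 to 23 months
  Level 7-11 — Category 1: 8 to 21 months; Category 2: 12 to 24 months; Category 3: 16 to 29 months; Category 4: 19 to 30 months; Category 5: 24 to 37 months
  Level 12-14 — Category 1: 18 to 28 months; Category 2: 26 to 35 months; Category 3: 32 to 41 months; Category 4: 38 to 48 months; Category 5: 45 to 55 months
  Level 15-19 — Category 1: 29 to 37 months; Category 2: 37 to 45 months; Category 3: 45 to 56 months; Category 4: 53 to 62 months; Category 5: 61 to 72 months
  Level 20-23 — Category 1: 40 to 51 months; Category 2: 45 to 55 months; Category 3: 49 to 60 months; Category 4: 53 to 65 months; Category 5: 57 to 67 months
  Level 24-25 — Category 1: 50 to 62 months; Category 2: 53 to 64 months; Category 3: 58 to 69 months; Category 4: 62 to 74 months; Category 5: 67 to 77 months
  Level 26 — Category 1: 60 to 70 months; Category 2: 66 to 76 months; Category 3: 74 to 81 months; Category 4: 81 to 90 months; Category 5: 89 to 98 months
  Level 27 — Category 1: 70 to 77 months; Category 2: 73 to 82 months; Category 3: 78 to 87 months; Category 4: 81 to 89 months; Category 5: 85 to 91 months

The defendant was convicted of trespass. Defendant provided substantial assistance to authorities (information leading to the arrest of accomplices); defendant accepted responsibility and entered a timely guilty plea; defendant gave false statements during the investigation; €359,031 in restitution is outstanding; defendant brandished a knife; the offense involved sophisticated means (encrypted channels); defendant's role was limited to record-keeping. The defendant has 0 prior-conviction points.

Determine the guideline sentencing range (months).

50-62 months

Base offense level for trespass: 23.
§1 applies: 23 − 3 = 20.
§2 applies: 20 − 2 = 18.
§3 applies: 18 − 4 = 14.
§4 applies: 14 + 4 = 18.
§5 applies (level before this adjustment is 18 < 25, so +1): 18 + 1 = 19.
§6 applies: 19 + 1 = 20.
§7 applies (level before this adjustment is 20 ≥ 14, so +4): 20 + 4 = 24.
Final offense level: 24.
Criminal history: 0 prior points → Category 1 (0-1).
Level 24 falls in the 24-25 band.
Grid: Level 24-25 × Category 1 = 50-62 months.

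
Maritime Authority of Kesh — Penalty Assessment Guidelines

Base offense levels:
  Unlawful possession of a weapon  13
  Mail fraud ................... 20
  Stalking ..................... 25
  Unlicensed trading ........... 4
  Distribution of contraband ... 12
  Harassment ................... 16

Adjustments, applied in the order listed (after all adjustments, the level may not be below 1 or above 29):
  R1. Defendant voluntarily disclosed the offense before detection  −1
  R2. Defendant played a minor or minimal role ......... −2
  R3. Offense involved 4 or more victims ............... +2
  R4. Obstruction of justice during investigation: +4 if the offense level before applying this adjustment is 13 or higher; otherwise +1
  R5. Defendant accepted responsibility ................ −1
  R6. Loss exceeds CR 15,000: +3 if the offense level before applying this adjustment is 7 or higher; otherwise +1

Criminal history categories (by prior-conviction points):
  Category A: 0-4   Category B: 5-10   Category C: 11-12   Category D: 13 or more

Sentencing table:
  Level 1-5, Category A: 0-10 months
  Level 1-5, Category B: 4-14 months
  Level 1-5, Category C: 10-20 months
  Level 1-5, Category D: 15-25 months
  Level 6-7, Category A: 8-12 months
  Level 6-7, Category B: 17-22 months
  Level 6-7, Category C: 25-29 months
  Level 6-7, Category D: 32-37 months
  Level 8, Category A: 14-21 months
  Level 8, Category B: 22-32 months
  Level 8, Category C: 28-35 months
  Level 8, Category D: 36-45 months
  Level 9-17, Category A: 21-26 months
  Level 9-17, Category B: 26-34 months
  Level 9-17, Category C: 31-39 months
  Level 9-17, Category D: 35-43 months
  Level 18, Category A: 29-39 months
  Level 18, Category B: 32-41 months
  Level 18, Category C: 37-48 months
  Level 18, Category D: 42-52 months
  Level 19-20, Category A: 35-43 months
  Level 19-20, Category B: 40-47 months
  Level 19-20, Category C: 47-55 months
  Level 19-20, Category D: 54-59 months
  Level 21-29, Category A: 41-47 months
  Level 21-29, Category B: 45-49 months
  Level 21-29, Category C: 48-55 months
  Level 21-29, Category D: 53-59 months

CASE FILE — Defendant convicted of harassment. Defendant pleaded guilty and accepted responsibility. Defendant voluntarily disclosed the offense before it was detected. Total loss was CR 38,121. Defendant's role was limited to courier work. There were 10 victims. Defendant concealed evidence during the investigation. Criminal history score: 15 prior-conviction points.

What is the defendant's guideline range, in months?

Base offense level for harassment: 16.
R1 applies: 16 − 1 = 15.
R2 applies: 15 − 2 = 13.
R3 applies: 13 + 2 = 15.
R4 applies (level before this adjustment is 15 ≥ 13, so +4): 15 + 4 = 19.
R5 applies: 19 − 1 = 18.
R6 applies (level before this adjustment is 18 ≥ 7, so +3): 18 + 3 = 21.
Final offense level: 21.
Criminal history: 15 prior points → Category D (13+).
Level 21 falls in the 21-29 band.
Grid: Level 21-29 × Category D = 53-59 months.

53-59 months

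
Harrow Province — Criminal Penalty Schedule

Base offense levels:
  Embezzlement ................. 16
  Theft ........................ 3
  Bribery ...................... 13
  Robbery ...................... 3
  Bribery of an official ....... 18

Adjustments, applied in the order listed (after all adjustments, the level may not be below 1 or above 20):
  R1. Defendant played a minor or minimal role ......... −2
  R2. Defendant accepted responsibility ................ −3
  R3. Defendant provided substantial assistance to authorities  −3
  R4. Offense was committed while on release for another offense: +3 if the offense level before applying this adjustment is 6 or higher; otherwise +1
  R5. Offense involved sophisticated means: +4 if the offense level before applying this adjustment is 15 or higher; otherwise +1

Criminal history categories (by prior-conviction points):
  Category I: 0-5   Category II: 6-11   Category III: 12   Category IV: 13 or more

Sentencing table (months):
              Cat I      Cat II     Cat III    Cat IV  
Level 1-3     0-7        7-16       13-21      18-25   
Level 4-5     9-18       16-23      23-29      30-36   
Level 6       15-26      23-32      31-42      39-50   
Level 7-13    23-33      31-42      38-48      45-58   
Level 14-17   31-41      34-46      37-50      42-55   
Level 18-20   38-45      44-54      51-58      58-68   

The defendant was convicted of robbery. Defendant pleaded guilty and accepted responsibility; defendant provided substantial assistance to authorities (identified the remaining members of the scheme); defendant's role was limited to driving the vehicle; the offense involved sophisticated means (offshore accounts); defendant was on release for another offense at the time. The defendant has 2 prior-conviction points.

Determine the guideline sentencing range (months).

Base offense level for robbery: 3.
R1 applies: 3 − 2 = 1.
R2 applies: 1 − 3 = -2.
R3 applies: -2 − 3 = -5.
R4 applies (level before this adjustment is -5 < 6, so +1): -5 + 1 = -4.
R5 applies (level before this adjustment is -4 < 15, so +1): -4 + 1 = -3.
Level -3 is below the minimum of 1; floored at 1.
Final offense level: 1.
Criminal history: 2 prior points → Category I (0-5).
Level 1 falls in the 1-3 band.
Grid: Level 1-3 × Category I = 0-7 months.

0-7 months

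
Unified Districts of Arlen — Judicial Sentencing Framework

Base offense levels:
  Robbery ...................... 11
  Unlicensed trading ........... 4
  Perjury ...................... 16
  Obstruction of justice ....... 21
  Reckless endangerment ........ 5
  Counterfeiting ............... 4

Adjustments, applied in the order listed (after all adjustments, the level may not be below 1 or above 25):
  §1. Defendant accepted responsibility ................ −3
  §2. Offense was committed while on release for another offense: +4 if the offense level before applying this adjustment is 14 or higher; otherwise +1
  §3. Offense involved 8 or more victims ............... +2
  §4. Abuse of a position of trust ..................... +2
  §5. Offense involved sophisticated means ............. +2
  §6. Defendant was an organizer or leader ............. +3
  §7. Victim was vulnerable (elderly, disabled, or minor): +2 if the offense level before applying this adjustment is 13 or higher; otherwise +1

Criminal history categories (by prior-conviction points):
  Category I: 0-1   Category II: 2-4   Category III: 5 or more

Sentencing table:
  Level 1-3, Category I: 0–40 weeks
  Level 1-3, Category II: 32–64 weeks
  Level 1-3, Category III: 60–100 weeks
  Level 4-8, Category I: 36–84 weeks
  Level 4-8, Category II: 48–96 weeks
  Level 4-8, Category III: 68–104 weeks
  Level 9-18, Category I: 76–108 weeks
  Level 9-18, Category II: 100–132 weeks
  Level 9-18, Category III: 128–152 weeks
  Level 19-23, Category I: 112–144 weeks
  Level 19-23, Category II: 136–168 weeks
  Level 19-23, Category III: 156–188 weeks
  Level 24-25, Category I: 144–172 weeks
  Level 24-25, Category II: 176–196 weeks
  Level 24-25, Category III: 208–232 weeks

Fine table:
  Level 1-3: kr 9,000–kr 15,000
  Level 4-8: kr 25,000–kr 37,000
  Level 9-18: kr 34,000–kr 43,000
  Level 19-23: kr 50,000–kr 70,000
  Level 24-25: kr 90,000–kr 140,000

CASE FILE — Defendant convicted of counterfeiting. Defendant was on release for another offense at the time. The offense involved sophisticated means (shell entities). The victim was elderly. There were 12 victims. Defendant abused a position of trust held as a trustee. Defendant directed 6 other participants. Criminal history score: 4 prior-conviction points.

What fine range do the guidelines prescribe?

Base offense level for counterfeiting: 4.
§1 does not apply.
§2 applies (level before this adjustment is 4 < 14, so +1): 4 + 1 = 5.
§3 applies: 5 + 2 = 7.
§4 applies: 7 + 2 = 9.
§5 applies: 9 + 2 = 11.
§6 applies: 11 + 3 = 14.
§7 applies (level before this adjustment is 14 ≥ 13, so +2): 14 + 2 = 16.
Final offense level: 16.
Level 16 falls in the 9-18 band.
Fine table: Level 9-18 → kr 34,000–kr 43,000.

kr 34,000–kr 43,000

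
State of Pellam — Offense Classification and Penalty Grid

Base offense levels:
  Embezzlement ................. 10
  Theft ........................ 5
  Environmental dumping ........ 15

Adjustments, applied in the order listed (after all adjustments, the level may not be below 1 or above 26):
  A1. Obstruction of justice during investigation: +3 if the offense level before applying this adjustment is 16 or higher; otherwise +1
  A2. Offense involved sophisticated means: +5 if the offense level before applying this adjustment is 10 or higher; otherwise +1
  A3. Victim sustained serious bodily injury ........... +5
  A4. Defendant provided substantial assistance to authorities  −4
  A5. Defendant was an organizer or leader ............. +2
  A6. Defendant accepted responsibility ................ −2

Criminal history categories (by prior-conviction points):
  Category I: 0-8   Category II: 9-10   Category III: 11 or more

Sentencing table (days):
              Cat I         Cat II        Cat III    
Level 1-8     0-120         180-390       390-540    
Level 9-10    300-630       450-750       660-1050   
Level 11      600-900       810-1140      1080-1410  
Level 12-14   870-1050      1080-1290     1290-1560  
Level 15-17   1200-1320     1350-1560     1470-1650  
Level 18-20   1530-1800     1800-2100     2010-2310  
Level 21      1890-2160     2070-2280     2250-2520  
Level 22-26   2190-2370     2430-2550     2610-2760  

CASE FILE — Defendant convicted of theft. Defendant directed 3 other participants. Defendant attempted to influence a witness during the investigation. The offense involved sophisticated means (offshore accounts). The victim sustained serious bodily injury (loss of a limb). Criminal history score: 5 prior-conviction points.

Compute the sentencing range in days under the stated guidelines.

Base offense level for theft: 5.
A1 applies (level before this adjustment is 5 < 16, so +1): 5 + 1 = 6.
A2 applies (level before this adjustment is 6 < 10, so +1): 6 + 1 = 7.
A3 applies: 7 + 5 = 12.
A5 applies: 12 + 2 = 14.
Final offense level: 14.
Criminal history: 5 prior points → Category I (0-8).
Level 14 falls in the 12-14 band.
Grid: Level 12-14 × Category I = 870-1050 days.

870-1050 days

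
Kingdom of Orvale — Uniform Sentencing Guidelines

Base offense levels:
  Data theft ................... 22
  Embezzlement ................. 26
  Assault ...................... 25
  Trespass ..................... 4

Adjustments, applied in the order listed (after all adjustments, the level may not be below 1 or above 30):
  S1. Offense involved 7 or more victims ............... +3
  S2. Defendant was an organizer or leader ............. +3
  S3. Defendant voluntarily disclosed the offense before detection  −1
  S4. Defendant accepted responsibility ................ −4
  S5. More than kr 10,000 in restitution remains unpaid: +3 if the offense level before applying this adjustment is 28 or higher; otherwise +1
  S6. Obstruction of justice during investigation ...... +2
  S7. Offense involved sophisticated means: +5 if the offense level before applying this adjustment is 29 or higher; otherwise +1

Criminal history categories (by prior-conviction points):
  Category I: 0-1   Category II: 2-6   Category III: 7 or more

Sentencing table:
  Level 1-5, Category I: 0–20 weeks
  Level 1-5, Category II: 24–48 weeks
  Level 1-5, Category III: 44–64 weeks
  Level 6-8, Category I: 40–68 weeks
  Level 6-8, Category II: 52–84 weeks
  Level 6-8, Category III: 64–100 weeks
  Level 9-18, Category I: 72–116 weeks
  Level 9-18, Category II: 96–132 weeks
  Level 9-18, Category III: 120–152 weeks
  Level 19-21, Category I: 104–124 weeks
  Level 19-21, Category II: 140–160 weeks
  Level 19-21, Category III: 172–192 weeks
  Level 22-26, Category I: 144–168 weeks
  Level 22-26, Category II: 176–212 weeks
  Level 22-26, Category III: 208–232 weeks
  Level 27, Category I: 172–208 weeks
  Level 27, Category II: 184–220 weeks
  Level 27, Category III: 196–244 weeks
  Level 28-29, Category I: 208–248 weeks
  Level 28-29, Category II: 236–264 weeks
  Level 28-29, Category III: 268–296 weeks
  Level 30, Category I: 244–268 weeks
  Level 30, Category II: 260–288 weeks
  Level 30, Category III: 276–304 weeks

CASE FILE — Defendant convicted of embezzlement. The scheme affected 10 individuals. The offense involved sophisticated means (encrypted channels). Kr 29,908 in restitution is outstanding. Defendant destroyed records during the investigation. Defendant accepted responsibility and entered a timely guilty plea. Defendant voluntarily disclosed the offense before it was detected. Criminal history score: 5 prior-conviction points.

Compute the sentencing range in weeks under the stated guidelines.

236-264 weeks

Base offense level for embezzlement: 26.
S1 applies: 26 + 3 = 29.
S3 applies: 29 − 1 = 28.
S4 applies: 28 − 4 = 24.
S5 applies (level before this adjustment is 24 < 28, so +1): 24 + 1 = 25.
S6 applies: 25 + 2 = 27.
S7 applies (level before this adjustment is 27 < 29, so +1): 27 + 1 = 28.
Final offense level: 28.
Criminal history: 5 prior points → Category II (2-6).
Level 28 falls in the 28-29 band.
Grid: Level 28-29 × Category II = 236-264 weeks.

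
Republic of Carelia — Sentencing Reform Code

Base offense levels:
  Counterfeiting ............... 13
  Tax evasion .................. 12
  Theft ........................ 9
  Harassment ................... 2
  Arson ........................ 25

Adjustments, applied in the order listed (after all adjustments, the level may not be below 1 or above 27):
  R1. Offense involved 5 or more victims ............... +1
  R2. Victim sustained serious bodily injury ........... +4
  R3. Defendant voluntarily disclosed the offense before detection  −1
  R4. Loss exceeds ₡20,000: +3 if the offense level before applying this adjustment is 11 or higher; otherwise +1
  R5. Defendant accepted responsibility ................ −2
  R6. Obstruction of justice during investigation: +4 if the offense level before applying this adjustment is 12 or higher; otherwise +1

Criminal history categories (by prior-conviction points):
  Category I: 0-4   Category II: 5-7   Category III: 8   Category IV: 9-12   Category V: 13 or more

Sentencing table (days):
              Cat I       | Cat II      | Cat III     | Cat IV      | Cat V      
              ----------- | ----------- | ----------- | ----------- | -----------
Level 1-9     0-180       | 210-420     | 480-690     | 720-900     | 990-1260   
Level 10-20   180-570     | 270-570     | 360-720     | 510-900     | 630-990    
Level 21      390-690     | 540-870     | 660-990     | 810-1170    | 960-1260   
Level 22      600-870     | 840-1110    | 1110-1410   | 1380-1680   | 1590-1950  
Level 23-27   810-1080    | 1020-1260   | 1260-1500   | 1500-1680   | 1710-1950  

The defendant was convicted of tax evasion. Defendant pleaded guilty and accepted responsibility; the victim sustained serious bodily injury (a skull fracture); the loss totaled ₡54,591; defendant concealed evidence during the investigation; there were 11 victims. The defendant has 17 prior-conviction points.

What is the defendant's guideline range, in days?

Base offense level for tax evasion: 12.
R1 applies: 12 + 1 = 13.
R2 applies: 13 + 4 = 17.
R3 does not apply.
R4 applies (level before this adjustment is 17 ≥ 11, so +3): 17 + 3 = 20.
R5 applies: 20 − 2 = 18.
R6 applies (level before this adjustment is 18 ≥ 12, so +4): 18 + 4 = 22.
Final offense level: 22.
Criminal history: 17 prior points → Category V (13+).
Level 22 falls in the 22 band.
Grid: Level 22 × Category V = 1590-1950 days.

1590-1950 days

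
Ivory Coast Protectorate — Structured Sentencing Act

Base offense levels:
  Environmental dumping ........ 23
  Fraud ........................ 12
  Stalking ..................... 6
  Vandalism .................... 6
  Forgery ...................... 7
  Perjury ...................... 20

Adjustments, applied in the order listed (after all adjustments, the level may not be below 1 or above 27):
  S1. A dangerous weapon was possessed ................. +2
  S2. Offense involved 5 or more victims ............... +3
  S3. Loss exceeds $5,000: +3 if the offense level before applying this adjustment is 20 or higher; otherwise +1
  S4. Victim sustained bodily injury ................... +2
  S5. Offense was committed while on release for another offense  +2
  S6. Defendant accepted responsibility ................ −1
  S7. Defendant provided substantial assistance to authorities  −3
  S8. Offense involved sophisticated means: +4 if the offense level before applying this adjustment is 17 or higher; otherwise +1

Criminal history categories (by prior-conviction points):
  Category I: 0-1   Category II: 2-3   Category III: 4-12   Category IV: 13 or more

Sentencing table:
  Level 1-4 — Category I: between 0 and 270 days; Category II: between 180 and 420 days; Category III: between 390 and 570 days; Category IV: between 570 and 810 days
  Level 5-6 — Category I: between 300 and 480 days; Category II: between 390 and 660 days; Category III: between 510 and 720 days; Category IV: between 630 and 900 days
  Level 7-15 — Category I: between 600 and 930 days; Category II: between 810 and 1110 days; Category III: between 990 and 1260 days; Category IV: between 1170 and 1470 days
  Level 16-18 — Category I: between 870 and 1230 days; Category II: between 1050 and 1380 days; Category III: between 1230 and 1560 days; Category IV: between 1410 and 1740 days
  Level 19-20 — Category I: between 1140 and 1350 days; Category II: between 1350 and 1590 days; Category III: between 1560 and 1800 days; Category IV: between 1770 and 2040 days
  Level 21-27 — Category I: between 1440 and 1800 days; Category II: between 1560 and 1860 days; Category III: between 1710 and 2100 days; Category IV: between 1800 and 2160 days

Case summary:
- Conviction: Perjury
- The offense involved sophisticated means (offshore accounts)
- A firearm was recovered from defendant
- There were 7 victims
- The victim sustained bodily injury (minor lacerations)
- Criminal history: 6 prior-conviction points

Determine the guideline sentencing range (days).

Base offense level for perjury: 20.
S1 applies: 20 + 2 = 22.
S2 applies: 22 + 3 = 25.
S3 does not apply.
S4 applies: 25 + 2 = 27.
S7 does not apply.
S8 applies (level before this adjustment is 27 ≥ 17, so +4): 27 + 4 = 31.
Level 31 exceeds the maximum of 27; capped at 27.
Final offense level: 27.
Criminal history: 6 prior points → Category III (4-12).
Level 27 falls in the 21-27 band.
Grid: Level 21-27 × Category III = 1710-2100 days.

1710-2100 days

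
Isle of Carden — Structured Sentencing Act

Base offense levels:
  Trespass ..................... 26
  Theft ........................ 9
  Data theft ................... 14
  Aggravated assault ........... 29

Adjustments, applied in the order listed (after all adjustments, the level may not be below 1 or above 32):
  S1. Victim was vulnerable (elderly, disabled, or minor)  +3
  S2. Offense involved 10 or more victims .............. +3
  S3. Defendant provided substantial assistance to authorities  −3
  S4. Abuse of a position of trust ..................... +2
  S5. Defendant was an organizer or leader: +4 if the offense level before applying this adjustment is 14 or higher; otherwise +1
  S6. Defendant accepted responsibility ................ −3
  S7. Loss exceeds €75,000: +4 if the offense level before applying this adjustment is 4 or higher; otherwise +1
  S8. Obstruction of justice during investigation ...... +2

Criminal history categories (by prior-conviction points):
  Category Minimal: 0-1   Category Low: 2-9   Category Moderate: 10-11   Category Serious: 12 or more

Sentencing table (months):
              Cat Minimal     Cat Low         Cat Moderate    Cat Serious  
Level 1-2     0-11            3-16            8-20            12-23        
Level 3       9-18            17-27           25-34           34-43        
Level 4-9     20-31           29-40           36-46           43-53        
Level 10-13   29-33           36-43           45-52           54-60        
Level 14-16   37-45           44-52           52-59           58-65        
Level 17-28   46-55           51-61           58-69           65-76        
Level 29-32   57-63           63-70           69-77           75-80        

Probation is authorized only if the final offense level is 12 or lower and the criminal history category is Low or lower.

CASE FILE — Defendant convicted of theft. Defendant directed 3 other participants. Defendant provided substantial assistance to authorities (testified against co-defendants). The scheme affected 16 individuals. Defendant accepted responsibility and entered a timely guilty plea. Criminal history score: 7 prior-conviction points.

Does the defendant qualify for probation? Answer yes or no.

Base offense level for theft: 9.
S1 does not apply.
S2 applies: 9 + 3 = 12.
S3 applies: 12 − 3 = 9.
S5 applies (level before this adjustment is 9 < 14, so +1): 9 + 1 = 10.
S6 applies: 10 − 3 = 7.
Final offense level: 7.
Criminal history: 7 prior points → Category Low (2-9).
Level 7 falls in the 4-9 band.
Grid: Level 4-9 × Category Low = 29-40 months.
Probation check: level 7 ≤ 12 and category Low ≤ Low → eligible.

Yes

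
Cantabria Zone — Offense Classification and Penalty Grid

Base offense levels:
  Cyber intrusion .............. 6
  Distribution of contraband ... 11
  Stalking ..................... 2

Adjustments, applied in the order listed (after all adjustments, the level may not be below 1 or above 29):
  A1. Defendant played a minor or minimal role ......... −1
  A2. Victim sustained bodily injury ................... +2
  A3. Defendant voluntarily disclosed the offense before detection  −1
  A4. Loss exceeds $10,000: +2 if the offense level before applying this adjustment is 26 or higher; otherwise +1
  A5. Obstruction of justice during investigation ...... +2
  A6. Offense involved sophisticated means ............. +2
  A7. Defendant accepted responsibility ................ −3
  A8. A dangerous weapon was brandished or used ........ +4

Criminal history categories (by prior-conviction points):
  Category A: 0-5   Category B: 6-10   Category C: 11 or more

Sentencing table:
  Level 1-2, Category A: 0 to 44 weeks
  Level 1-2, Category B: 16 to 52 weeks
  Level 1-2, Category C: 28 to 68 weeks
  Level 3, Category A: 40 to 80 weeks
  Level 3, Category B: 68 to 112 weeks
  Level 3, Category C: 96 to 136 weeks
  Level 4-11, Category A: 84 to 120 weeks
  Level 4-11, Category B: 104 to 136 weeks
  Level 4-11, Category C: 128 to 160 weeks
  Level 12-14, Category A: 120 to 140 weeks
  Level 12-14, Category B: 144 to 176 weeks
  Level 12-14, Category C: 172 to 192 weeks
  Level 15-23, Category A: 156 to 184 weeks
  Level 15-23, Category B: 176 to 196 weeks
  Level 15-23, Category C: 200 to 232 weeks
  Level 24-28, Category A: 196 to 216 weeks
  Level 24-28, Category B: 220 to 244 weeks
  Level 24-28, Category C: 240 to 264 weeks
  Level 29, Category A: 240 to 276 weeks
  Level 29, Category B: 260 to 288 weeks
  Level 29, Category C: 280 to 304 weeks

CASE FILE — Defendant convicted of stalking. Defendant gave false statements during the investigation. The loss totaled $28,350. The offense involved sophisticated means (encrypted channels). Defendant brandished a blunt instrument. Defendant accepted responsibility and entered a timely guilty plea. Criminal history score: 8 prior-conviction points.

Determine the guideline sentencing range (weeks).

Base offense level for stalking: 2.
A2 does not apply.
A3 does not apply.
A4 applies (level before this adjustment is 2 < 26, so +1): 2 + 1 = 3.
A5 applies: 3 + 2 = 5.
A6 applies: 5 + 2 = 7.
A7 applies: 7 − 3 = 4.
A8 applies: 4 + 4 = 8.
Final offense level: 8.
Criminal history: 8 prior points → Category B (6-10).
Level 8 falls in the 4-11 band.
Grid: Level 4-11 × Category B = 104-136 weeks.

104-136 weeks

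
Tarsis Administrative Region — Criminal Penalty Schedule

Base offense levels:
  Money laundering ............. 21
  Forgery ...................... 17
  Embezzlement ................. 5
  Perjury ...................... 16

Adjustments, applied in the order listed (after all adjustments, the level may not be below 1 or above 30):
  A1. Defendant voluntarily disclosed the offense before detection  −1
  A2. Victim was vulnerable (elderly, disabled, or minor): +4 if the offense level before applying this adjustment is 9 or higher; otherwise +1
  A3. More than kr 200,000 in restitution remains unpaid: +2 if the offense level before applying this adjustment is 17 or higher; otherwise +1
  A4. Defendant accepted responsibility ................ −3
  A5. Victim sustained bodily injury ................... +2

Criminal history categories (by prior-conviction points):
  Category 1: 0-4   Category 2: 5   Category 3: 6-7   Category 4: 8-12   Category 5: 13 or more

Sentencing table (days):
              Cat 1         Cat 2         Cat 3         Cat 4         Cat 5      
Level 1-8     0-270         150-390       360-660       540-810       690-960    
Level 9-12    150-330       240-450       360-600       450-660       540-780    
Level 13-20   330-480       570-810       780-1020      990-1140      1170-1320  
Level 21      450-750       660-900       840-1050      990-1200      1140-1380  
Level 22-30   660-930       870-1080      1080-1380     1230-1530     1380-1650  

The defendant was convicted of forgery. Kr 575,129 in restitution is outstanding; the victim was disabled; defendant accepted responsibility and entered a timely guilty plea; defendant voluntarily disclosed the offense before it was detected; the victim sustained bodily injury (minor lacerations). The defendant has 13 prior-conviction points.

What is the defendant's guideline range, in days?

Base offense level for forgery: 17.
A1 applies: 17 − 1 = 16.
A2 applies (level before this adjustment is 16 ≥ 9, so +4): 16 + 4 = 20.
A3 applies (level before this adjustment is 20 ≥ 17, so +2): 20 + 2 = 22.
A4 applies: 22 − 3 = 19.
A5 applies: 19 + 2 = 21.
Final offense level: 21.
Criminal history: 13 prior points → Category 5 (13+).
Level 21 falls in the 21 band.
Grid: Level 21 × Category 5 = 1140-1380 days.

1140-1380 days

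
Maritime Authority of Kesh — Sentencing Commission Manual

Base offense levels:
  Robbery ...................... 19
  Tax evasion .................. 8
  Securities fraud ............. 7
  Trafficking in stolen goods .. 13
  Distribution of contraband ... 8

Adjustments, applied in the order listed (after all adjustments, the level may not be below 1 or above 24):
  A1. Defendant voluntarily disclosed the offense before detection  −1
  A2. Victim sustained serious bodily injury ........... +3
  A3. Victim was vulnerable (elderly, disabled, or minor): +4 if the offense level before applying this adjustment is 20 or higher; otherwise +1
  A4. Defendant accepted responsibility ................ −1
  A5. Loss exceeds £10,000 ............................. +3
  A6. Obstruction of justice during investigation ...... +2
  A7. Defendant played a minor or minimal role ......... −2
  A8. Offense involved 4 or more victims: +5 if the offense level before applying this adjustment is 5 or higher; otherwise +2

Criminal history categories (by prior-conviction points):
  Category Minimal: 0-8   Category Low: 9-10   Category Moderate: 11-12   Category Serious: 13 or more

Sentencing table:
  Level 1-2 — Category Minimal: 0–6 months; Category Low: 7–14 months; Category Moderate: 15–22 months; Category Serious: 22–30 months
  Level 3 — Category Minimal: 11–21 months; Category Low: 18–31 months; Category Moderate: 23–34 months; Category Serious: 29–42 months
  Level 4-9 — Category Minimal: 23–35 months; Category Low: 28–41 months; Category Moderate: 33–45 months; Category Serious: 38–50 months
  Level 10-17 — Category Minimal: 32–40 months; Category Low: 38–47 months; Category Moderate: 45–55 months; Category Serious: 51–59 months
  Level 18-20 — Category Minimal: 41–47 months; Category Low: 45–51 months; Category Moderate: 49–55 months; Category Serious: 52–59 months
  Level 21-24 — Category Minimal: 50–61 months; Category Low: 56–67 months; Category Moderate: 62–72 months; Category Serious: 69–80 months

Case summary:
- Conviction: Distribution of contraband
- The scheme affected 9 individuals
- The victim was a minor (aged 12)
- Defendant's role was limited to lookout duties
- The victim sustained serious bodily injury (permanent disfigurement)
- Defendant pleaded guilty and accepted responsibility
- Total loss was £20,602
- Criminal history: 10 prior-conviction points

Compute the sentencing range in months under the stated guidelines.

38-47 months

Base offense level for distribution of contraband: 8.
A1 does not apply.
A2 applies: 8 + 3 = 11.
A3 applies (level before this adjustment is 11 < 20, so +1): 11 + 1 = 12.
A4 applies: 12 − 1 = 11.
A5 applies: 11 + 3 = 14.
A7 applies: 14 − 2 = 12.
A8 applies (level before this adjustment is 12 ≥ 5, so +5): 12 + 5 = 17.
Final offense level: 17.
Criminal history: 10 prior points → Category Low (9-10).
Level 17 falls in the 10-17 band.
Grid: Level 10-17 × Category Low = 38-47 months.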